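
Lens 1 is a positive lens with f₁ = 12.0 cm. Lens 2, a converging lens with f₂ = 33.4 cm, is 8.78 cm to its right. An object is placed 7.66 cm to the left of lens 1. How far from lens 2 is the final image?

Lens 1: 1/d_i1 = 1/f₁ − 1/d_o1 = 1/(12.0) − 1/(7.66) = -0.04721, so d_i1 = -21.18 cm.
The intermediate image is 21.18 cm to the left of lens 1 (virtual), which is 8.78 − (-21.18) = 29.96 cm to the left of lens 2, so d_o2 = +29.96 cm.
Lens 2: 1/d_i2 = 1/f₂ − 1/d_o2 = 1/(33.4) − 1/(29.96) = -0.003438, so d_i2 = -291 cm.
The final image is virtual, 291 cm to the left of lens 2 (overall magnification ≈ 27).

291 cm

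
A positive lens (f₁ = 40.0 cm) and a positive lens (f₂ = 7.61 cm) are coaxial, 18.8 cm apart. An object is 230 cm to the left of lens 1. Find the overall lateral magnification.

m = -0.0430

Lens 1: 1/d_i1 = 1/(40.0) − 1/(230) = 0.02065, so d_i1 = 48.42 cm; m₁ = −d_i1/d_o1 = -0.2105.
d_o2 = 18.8 − (48.42) = -29.62 cm (virtual object).
Lens 2: 1/d_i2 = 1/(7.61) − 1/(-29.62) = 0.1652, so d_i2 = 6.054 cm; m₂ = −d_i2/d_o2 = +0.2044.
m = m₁·m₂ = (-0.2105)(+0.2044) = -0.0430.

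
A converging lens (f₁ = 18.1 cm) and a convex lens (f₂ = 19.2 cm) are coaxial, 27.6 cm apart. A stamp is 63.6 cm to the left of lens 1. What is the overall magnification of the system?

m = -0.452

Lens 1: 1/d_i1 = 1/(18.1) − 1/(63.6) = 0.03953, so d_i1 = 25.30 cm; m₁ = −d_i1/d_o1 = -0.3978.
d_o2 = 27.6 − (25.30) = 2.300 cm.
Lens 2: 1/d_i2 = 1/(19.2) − 1/(2.300) = -0.3827, so d_i2 = -2.613 cm; m₂ = −d_i2/d_o2 = +1.136.
m = m₁·m₂ = (-0.3978)(+1.136) = -0.452.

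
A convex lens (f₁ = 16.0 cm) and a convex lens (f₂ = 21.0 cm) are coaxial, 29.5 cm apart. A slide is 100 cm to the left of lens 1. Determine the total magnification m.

m = -0.379

Lens 1: 1/d_i1 = 1/(16.0) − 1/(100) = 0.05250, so d_i1 = 19.05 cm; m₁ = −d_i1/d_o1 = -0.1905.
d_o2 = 29.5 − (19.05) = 10.45 cm.
Lens 2: 1/d_i2 = 1/(21.0) − 1/(10.45) = -0.04807, so d_i2 = -20.80 cm; m₂ = −d_i2/d_o2 = +1.991.
m = m₁·m₂ = (-0.1905)(+1.991) = -0.379.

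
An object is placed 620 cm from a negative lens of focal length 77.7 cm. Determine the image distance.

For a negative lens, f = -77.7 cm.
Lens equation: 1/v = 1/f − 1/u = 1/(-77.70) − 1/(620) = -0.01287 − 0.001613 = -0.01448, so v = -69.0 cm.
The image is virtual, upright and reduced, on the same side as the object.

69.0 cm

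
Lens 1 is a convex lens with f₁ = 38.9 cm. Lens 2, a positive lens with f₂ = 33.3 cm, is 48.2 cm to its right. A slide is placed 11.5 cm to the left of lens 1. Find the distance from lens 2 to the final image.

Lens 1: 1/d_i1 = 1/f₁ − 1/d_o1 = 1/(38.9) − 1/(11.5) = -0.06125, so d_i1 = -16.33 cm.
The intermediate image is 16.33 cm to the left of lens 1 (virtual), which is 48.2 − (-16.33) = 64.53 cm to the left of lens 2, so d_o2 = +64.53 cm.
Lens 2: 1/d_i2 = 1/f₂ − 1/d_o2 = 1/(33.3) − 1/(64.53) = 0.01453, so d_i2 = 68.8 cm.
The final image is real, 68.8 cm to the right of lens 2 (overall magnification ≈ -1.5).

68.8 cm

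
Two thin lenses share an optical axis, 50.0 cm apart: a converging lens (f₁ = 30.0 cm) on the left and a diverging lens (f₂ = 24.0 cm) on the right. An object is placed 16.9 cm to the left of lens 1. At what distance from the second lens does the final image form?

18.9 cm

Lens 1: 1/d_i1 = 1/f₁ − 1/d_o1 = 1/(30.0) − 1/(16.9) = -0.02584, so d_i1 = -38.70 cm.
The intermediate image is 38.70 cm to the left of lens 1 (virtual), which is 50.0 − (-38.70) = 88.70 cm to the left of lens 2, so d_o2 = +88.70 cm.
Lens 2 is diverging, so f₂ = −24.0 cm.
Lens 2: 1/d_i2 = 1/f₂ − 1/d_o2 = 1/(-24.0) − 1/(88.70) = -0.05294, so d_i2 = -18.9 cm.
The final image is virtual, 18.9 cm to the left of lens 2 (overall magnification ≈ 0.49).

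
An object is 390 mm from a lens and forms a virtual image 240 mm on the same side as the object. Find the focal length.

f = -624 mm (diverging)

Virtual image ⇒ d_i = −240 mm.
1/f = 1/d_o + 1/d_i = 1/(390) + 1/(-240) = -0.001603, so f = -624 mm.
Since f is negative, the lens is diverging.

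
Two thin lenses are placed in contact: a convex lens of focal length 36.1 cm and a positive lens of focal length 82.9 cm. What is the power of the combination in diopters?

P = +3.98 D

P₁ = 1/f₁ = 1/(0.361 m) = +2.770 D; P₂ = 1/f₂ = 1/(0.829 m) = +1.206 D.
For thin lenses in contact, P = P₁ + P₂ = (+2.770) + (+1.206) = +3.98 D.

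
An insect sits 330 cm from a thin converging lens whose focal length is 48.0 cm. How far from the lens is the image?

56.2 cm

Thin-lens equation: 1/v = 1/f − 1/u = 1/(48.00) − 1/(330) = 0.02083 − 0.003030 = 0.01780, so v = 56.2 cm.
The image is real, inverted and reduced, on the far side of the lens.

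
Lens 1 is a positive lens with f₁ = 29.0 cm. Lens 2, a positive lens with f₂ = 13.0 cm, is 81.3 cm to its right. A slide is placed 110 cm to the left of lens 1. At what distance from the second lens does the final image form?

Lens 1: 1/d_i1 = 1/f₁ − 1/d_o1 = 1/(29.0) − 1/(110) = 0.02539, so d_i1 = 39.38 cm.
The intermediate image is 39.38 cm to the right of lens 1, which is 81.3 − (39.38) = 41.92 cm to the left of lens 2, so d_o2 = +41.92 cm.
Lens 2: 1/d_i2 = 1/f₂ − 1/d_o2 = 1/(13.0) − 1/(41.92) = 0.05307, so d_i2 = 18.8 cm.
The final image is real, 18.8 cm to the right of lens 2 (overall magnification ≈ 0.16).

18.8 cm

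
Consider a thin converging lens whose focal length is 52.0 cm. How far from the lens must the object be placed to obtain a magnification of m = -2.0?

m = −d_i/d_o ⇒ d_i = −m·d_o.
1/f = 1/d_o + 1/d_i = 1/d_o − 1/(m·d_o) = (1 − 1/m)/d_o, so d_o = f(1 − 1/m) = (52.00)(1 − 1/(-2.0)) = 78.0 cm.

78.0 cm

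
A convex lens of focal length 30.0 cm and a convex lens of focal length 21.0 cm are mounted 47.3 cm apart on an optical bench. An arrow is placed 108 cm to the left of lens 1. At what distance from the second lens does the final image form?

Lens 1: 1/d_i1 = 1/f₁ − 1/d_o1 = 1/(30.0) − 1/(108) = 0.02407, so d_i1 = 41.54 cm.
The intermediate image is 41.54 cm to the right of lens 1, which is 47.3 − (41.54) = 5.760 cm to the left of lens 2, so d_o2 = +5.760 cm.
Lens 2: 1/d_i2 = 1/f₂ − 1/d_o2 = 1/(21.0) − 1/(5.760) = -0.1260, so d_i2 = -7.94 cm.
The final image is virtual, 7.94 cm to the left of lens 2 (overall magnification ≈ -0.53).

7.94 cm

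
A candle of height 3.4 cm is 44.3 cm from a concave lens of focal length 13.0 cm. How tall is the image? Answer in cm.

0.771 cm

For a concave lens, f = -13.0 cm.
1/d_i = 1/f − 1/d_o = 1/(-13.00) − 1/(44.3) = -0.09950, so d_i = -10.05 cm.
m = −d_i/d_o = +0.2269.
|h_i| = |m|·h_o = 0.2269 × 3.4 = 0.771 cm. The image is virtual, upright and reduced, on the same side as the object.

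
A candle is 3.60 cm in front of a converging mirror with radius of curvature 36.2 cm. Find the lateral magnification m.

f = R/2 = 36.2/2 = 18.10 cm.
1/d_i = 1/f − 1/d_o = 1/(18.10) − 1/(3.60) = -0.2225, so d_i = -4.494 cm.
m = −d_i/d_o = −(-4.494)/(3.60) = +1.25.
The image is virtual, upright and enlarged, behind the mirror.

m = +1.25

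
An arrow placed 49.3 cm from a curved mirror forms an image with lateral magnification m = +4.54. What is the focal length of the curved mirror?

f = 63.2 cm (concave)

m = −d_i/d_o ⇒ d_i = −m·d_o = −(+4.54)·(49.3) = -223.8 cm.
1/f = 1/d_o + 1/d_i = 1/(49.3) + 1/(-223.8) = 0.01582, so f = 63.2 cm.
Since f is positive, the curved mirror is concave.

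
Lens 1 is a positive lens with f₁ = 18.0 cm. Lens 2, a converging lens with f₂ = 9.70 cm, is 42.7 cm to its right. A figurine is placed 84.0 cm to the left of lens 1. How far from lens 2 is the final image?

19.0 cm

Lens 1: 1/d_i1 = 1/f₁ − 1/d_o1 = 1/(18.0) − 1/(84.0) = 0.04365, so d_i1 = 22.91 cm.
The intermediate image is 22.91 cm to the right of lens 1, which is 42.7 − (22.91) = 19.79 cm to the left of lens 2, so d_o2 = +19.79 cm.
Lens 2: 1/d_i2 = 1/f₂ − 1/d_o2 = 1/(9.70) − 1/(19.79) = 0.05256, so d_i2 = 19.0 cm.
The final image is real, 19.0 cm to the right of lens 2 (overall magnification ≈ 0.26).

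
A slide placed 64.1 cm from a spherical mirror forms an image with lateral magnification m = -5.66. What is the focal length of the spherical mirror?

m = −d_i/d_o ⇒ d_i = −m·d_o = −(-5.66)·(64.1) = 362.8 cm.
1/f = 1/d_o + 1/d_i = 1/(64.1) + 1/(362.8) = 0.01836, so f = 54.5 cm.
Since f is positive, the spherical mirror is concave.

f = 54.5 cm (concave)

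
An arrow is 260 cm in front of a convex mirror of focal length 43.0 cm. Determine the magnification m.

m = +0.142

For a convex mirror, f = -43.0 cm.
1/d_i = 1/f − 1/d_o = 1/(-43.00) − 1/(260) = -0.02710, so d_i = -36.90 cm.
m = −d_i/d_o = −(-36.90)/(260) = +0.142.
The image is virtual, upright and reduced, behind the mirror.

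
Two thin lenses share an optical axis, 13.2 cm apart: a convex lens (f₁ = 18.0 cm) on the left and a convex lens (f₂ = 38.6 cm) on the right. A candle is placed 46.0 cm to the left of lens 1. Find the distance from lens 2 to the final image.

11.5 cm

Lens 1: 1/d_i1 = 1/f₁ − 1/d_o1 = 1/(18.0) − 1/(46.0) = 0.03382, so d_i1 = 29.57 cm.
The intermediate image is 29.57 cm to the right of lens 1, which lies 16.37 cm to the right of lens 2 — a virtual object — so d_o2 = −16.37 cm.
Lens 2: 1/d_i2 = 1/f₂ − 1/d_o2 = 1/(38.6) − 1/(-16.37) = 0.08699, so d_i2 = 11.5 cm.
The final image is real, 11.5 cm to the right of lens 2 (overall magnification ≈ -0.45).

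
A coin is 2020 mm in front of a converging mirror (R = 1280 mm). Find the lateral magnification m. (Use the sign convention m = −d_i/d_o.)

f = R/2 = 1280/2 = 640.0 mm.
1/d_i = 1/f − 1/d_o = 1/(640.0) − 1/(2020) = 0.001067, so d_i = 936.8 mm.
m = −d_i/d_o = −(936.8)/(2020) = -0.464.
The image is real, inverted and reduced, in front of the mirror.

m = -0.464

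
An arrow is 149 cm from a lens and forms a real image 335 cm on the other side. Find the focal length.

f = 103 cm (converging)

Real image ⇒ d_i = +335 cm.
1/f = 1/d_o + 1/d_i = 1/(149) + 1/(335) = 0.009696, so f = 103 cm.
Since f is positive, the lens is converging.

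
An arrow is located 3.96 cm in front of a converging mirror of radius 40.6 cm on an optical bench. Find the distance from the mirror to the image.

4.92 cm

f = R/2 = 40.6/2 = 20.30 cm.
Mirror equation: 1/d_i = 1/f − 1/d_o = 1/(20.30) − 1/(3.96) = 0.04926 − 0.2525 = -0.2033, so d_i = -4.92 cm.
The image is virtual, upright and enlarged, behind the mirror.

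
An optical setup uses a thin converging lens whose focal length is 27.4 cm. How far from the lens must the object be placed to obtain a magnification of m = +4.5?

21.3 cm

m = −d_i/d_o ⇒ d_i = −m·d_o.
1/f = 1/d_o + 1/d_i = 1/d_o − 1/(m·d_o) = (1 − 1/m)/d_o, so d_o = f(1 − 1/m) = (27.40)(1 − 1/(+4.5)) = 21.3 cm.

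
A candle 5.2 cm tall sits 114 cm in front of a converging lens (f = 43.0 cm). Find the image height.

3.15 cm

1/d_i = 1/f − 1/d_o = 1/(43.00) − 1/(114) = 0.01448, so d_i = 69.04 cm.
m = −d_i/d_o = -0.6056.
|h_i| = |m|·h_o = 0.6056 × 5.2 = 3.15 cm. The image is real, inverted and reduced, on the far side of the lens.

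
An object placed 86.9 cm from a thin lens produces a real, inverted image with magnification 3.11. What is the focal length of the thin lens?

f = 65.8 cm (converging)

m = −d_i/d_o ⇒ d_i = −m·d_o = −(-3.11)·(86.9) = 270.3 cm.
1/f = 1/d_o + 1/d_i = 1/(86.9) + 1/(270.3) = 0.01521, so f = 65.8 cm.
Since f is positive, the thin lens is converging.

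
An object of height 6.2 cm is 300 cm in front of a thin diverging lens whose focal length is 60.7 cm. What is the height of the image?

1.04 cm

For a diverging lens, f = -60.7 cm.
1/d_i = 1/f − 1/d_o = 1/(-60.70) − 1/(300) = -0.01981, so d_i = -50.49 cm.
m = −d_i/d_o = +0.1683.
|h_i| = |m|·h_o = 0.1683 × 6.2 = 1.04 cm. The image is virtual, upright and reduced, on the same side as the object.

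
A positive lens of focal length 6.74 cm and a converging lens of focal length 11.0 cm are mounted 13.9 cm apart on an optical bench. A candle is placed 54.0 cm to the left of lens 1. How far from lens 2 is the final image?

Lens 1: 1/d_i1 = 1/f₁ − 1/d_o1 = 1/(6.74) − 1/(54.0) = 0.1298, so d_i1 = 7.701 cm.
The intermediate image is 7.701 cm to the right of lens 1, which is 13.9 − (7.701) = 6.199 cm to the left of lens 2, so d_o2 = +6.199 cm.
Lens 2: 1/d_i2 = 1/f₂ − 1/d_o2 = 1/(11.0) − 1/(6.199) = -0.07041, so d_i2 = -14.2 cm.
The final image is virtual, 14.2 cm to the left of lens 2 (overall magnification ≈ -0.33).

14.2 cm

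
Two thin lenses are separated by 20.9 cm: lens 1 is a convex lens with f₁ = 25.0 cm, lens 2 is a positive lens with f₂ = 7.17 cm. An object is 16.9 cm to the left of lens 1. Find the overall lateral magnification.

m = -0.336

Lens 1: 1/d_i1 = 1/(25.0) − 1/(16.9) = -0.01917, so d_i1 = -52.16 cm; m₁ = −d_i1/d_o1 = +3.086.
d_o2 = 20.9 − (-52.16) = 73.06 cm.
Lens 2: 1/d_i2 = 1/(7.17) − 1/(73.06) = 0.1258, so d_i2 = 7.950 cm; m₂ = −d_i2/d_o2 = -0.1088.
m = m₁·m₂ = (+3.086)(-0.1088) = -0.336.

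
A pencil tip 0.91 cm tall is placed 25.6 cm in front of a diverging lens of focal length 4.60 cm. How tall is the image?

0.139 cm

For a diverging lens, f = -4.60 cm.
1/d_i = 1/f − 1/d_o = 1/(-4.600) − 1/(25.6) = -0.2565, so d_i = -3.899 cm.
m = −d_i/d_o = +0.1523.
|h_i| = |m|·h_o = 0.1523 × 0.91 = 0.139 cm. The image is virtual, upright and reduced, on the same side as the object.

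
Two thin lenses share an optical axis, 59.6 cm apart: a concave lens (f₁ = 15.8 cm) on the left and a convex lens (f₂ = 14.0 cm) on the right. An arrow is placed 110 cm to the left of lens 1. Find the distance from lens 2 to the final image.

Lens 1 is diverging, so f₁ = −15.8 cm.
Lens 1: 1/d_i1 = 1/f₁ − 1/d_o1 = 1/(-15.8) − 1/(110) = -0.07238, so d_i1 = -13.82 cm.
The intermediate image is 13.82 cm to the left of lens 1 (virtual), which is 59.6 − (-13.82) = 73.42 cm to the left of lens 2, so d_o2 = +73.42 cm.
Lens 2: 1/d_i2 = 1/f₂ − 1/d_o2 = 1/(14.0) − 1/(73.42) = 0.05781, so d_i2 = 17.3 cm.
The final image is real, 17.3 cm to the right of lens 2 (overall magnification ≈ -0.030).

17.3 cm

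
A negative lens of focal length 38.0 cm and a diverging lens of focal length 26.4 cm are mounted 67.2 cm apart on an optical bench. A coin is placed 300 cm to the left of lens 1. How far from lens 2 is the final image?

20.9 cm

Lens 1 is diverging, so f₁ = −38.0 cm.
Lens 1: 1/d_i1 = 1/f₁ − 1/d_o1 = 1/(-38.0) − 1/(300) = -0.02965, so d_i1 = -33.73 cm.
The intermediate image is 33.73 cm to the left of lens 1 (virtual), which is 67.2 − (-33.73) = 100.9 cm to the left of lens 2, so d_o2 = +100.9 cm.
Lens 2 is diverging, so f₂ = −26.4 cm.
Lens 2: 1/d_i2 = 1/f₂ − 1/d_o2 = 1/(-26.4) − 1/(100.9) = -0.04779, so d_i2 = -20.9 cm.
The final image is virtual, 20.9 cm to the left of lens 2 (overall magnification ≈ 0.023).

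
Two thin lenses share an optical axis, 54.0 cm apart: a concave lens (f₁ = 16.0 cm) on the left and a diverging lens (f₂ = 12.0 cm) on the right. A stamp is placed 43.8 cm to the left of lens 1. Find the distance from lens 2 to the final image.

Lens 1 is diverging, so f₁ = −16.0 cm.
Lens 1: 1/d_i1 = 1/f₁ − 1/d_o1 = 1/(-16.0) − 1/(43.8) = -0.08533, so d_i1 = -11.72 cm.
The intermediate image is 11.72 cm to the left of lens 1 (virtual), which is 54.0 − (-11.72) = 65.72 cm to the left of lens 2, so d_o2 = +65.72 cm.
Lens 2 is diverging, so f₂ = −12.0 cm.
Lens 2: 1/d_i2 = 1/f₂ − 1/d_o2 = 1/(-12.0) − 1/(65.72) = -0.09855, so d_i2 = -10.1 cm.
The final image is virtual, 10.1 cm to the left of lens 2 (overall magnification ≈ 0.041).

10.1 cm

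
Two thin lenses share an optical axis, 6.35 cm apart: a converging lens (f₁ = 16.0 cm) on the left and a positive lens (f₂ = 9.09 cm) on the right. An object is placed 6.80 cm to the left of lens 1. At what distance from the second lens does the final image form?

Lens 1: 1/d_i1 = 1/f₁ − 1/d_o1 = 1/(16.0) − 1/(6.80) = -0.08456, so d_i1 = -11.83 cm.
The intermediate image is 11.83 cm to the left of lens 1 (virtual), which is 6.35 − (-11.83) = 18.18 cm to the left of lens 2, so d_o2 = +18.18 cm.
Lens 2: 1/d_i2 = 1/f₂ − 1/d_o2 = 1/(9.09) − 1/(18.18) = 0.05501, so d_i2 = 18.2 cm.
The final image is real, 18.2 cm to the right of lens 2 (overall magnification ≈ -1.7).

18.2 cm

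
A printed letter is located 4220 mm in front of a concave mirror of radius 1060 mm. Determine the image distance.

f = R/2 = 1060/2 = 530.0 mm.
Mirror equation: 1/v = 1/f − 1/u = 1/(530.0) − 1/(4220) = 0.001887 − 0.0002370 = 0.001650, so v = 606 mm.
The image is real, inverted and reduced, in front of the mirror.

606 mm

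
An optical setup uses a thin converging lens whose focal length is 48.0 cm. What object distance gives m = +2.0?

24.0 cm

m = −d_i/d_o ⇒ d_i = −m·d_o.
1/f = 1/d_o + 1/d_i = 1/d_o − 1/(m·d_o) = (1 − 1/m)/d_o, so d_o = f(1 − 1/m) = (48.00)(1 − 1/(+2.0)) = 24.0 cm.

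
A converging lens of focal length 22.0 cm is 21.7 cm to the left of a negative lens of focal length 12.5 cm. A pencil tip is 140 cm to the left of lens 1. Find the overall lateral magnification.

m = -0.288

Lens 1: 1/d_i1 = 1/(22.0) − 1/(140) = 0.03831, so d_i1 = 26.10 cm; m₁ = −d_i1/d_o1 = -0.1864.
d_o2 = 21.7 − (26.10) = -4.400 cm (virtual object).
f₂ = −12.5 cm (diverging).
Lens 2: 1/d_i2 = 1/(-12.5) − 1/(-4.400) = 0.1473, so d_i2 = 6.790 cm; m₂ = −d_i2/d_o2 = +1.543.
m = m₁·m₂ = (-0.1864)(+1.543) = -0.288.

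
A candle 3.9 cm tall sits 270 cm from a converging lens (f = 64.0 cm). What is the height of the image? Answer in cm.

1/d_i = 1/f − 1/d_o = 1/(64.00) − 1/(270) = 0.01192, so d_i = 83.88 cm.
m = −d_i/d_o = -0.3107.
|h_i| = |m|·h_o = 0.3107 × 3.9 = 1.21 cm. The image is real, inverted and reduced, on the far side of the lens.

1.21 cm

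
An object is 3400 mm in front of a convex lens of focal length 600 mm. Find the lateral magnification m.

m = -0.214

1/d_i = 1/f − 1/d_o = 1/(600.0) − 1/(3400) = 0.001373, so d_i = 728.6 mm.
m = −d_i/d_o = −(728.6)/(3400) = -0.214.
The image is real, inverted and reduced, on the far side of the lens.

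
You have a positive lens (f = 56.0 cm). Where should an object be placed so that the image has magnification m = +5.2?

45.2 cm

m = −d_i/d_o ⇒ d_i = −m·d_o.
1/f = 1/d_o + 1/d_i = 1/d_o − 1/(m·d_o) = (1 − 1/m)/d_o, so d_o = f(1 − 1/m) = (56.00)(1 − 1/(+5.2)) = 45.2 cm.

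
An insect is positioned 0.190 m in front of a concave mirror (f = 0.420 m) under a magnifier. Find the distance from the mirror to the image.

0.347 m

Mirror equation: 1/d_i = 1/f − 1/d_o = 1/(0.4200) − 1/(0.190) = 2.381 − 5.263 = -2.882, so d_i = -0.347 m.
The image is virtual, upright and enlarged, behind the mirror.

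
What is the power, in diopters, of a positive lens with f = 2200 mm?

P = +0.455 D

f = 220 cm = 2.20 m.
P = 1/f = 1/(2.20 m) = +0.455 D.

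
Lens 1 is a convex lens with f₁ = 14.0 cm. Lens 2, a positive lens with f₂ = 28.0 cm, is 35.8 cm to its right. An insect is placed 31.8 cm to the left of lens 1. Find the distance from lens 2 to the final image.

Lens 1: 1/d_i1 = 1/f₁ − 1/d_o1 = 1/(14.0) − 1/(31.8) = 0.03998, so d_i1 = 25.01 cm.
The intermediate image is 25.01 cm to the right of lens 1, which is 35.8 − (25.01) = 10.79 cm to the left of lens 2, so d_o2 = +10.79 cm.
Lens 2: 1/d_i2 = 1/f₂ − 1/d_o2 = 1/(28.0) − 1/(10.79) = -0.05696, so d_i2 = -17.6 cm.
The final image is virtual, 17.6 cm to the left of lens 2 (overall magnification ≈ -1.3).

17.6 cm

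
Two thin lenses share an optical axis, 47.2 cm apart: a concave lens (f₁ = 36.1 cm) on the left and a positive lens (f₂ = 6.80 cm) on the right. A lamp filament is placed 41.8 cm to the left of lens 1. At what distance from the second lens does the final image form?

7.57 cm

Lens 1 is diverging, so f₁ = −36.1 cm.
Lens 1: 1/d_i1 = 1/f₁ − 1/d_o1 = 1/(-36.1) − 1/(41.8) = -0.05162, so d_i1 = -19.37 cm.
The intermediate image is 19.37 cm to the left of lens 1 (virtual), which is 47.2 − (-19.37) = 66.57 cm to the left of lens 2, so d_o2 = +66.57 cm.
Lens 2: 1/d_i2 = 1/f₂ − 1/d_o2 = 1/(6.80) − 1/(66.57) = 0.1320, so d_i2 = 7.57 cm.
The final image is real, 7.57 cm to the right of lens 2 (overall magnification ≈ -0.053).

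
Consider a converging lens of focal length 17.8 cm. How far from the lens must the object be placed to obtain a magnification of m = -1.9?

27.2 cm

m = −d_i/d_o ⇒ d_i = −m·d_o.
1/f = 1/d_o + 1/d_i = 1/d_o − 1/(m·d_o) = (1 − 1/m)/d_o, so d_o = f(1 − 1/m) = (17.80)(1 − 1/(-1.9)) = 27.2 cm.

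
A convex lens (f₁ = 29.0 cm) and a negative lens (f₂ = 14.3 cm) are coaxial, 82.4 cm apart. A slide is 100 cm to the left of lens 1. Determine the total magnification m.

Lens 1: 1/d_i1 = 1/(29.0) − 1/(100) = 0.02448, so d_i1 = 40.85 cm; m₁ = −d_i1/d_o1 = -0.4085.
d_o2 = 82.4 − (40.85) = 41.55 cm.
f₂ = −14.3 cm (diverging).
Lens 2: 1/d_i2 = 1/(-14.3) − 1/(41.55) = -0.09400, so d_i2 = -10.64 cm; m₂ = −d_i2/d_o2 = +0.2560.
m = m₁·m₂ = (-0.4085)(+0.2560) = -0.105.

m = -0.105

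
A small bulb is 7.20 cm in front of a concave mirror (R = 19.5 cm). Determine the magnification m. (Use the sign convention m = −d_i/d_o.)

m = +3.82

f = R/2 = 19.5/2 = 9.750 cm.
1/d_i = 1/f − 1/d_o = 1/(9.750) − 1/(7.20) = -0.03632, so d_i = -27.53 cm.
m = −d_i/d_o = −(-27.53)/(7.20) = +3.82.
The image is virtual, upright and enlarged, behind the mirror.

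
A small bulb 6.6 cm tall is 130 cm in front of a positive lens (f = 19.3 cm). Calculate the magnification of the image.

m = -0.174

1/d_i = 1/f − 1/d_o = 1/(19.30) − 1/(130) = 0.04412, so d_i = 22.66 cm.
m = −d_i/d_o = −(22.66)/(130) = -0.174.
The image is real, inverted and reduced, on the far side of the lens.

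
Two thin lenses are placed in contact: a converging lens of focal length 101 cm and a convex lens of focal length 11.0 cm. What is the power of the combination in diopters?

P₁ = 1/f₁ = 1/(1.01 m) = +0.9901 D; P₂ = 1/f₂ = 1/(0.110 m) = +9.091 D.
For thin lenses in contact, P = P₁ + P₂ = (+0.9901) + (+9.091) = +10.1 D.

P = +10.1 D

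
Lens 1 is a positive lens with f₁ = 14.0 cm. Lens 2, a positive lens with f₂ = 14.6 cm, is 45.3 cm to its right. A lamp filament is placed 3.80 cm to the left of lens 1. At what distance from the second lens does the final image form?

20.5 cm

Lens 1: 1/d_i1 = 1/f₁ − 1/d_o1 = 1/(14.0) − 1/(3.80) = -0.1917, so d_i1 = -5.216 cm.
The intermediate image is 5.216 cm to the left of lens 1 (virtual), which is 45.3 − (-5.216) = 50.52 cm to the left of lens 2, so d_o2 = +50.52 cm.
Lens 2: 1/d_i2 = 1/f₂ − 1/d_o2 = 1/(14.6) − 1/(50.52) = 0.04870, so d_i2 = 20.5 cm.
The final image is real, 20.5 cm to the right of lens 2 (overall magnification ≈ -0.56).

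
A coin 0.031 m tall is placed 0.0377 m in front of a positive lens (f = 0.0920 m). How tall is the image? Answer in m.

0.0525 m

1/d_i = 1/f − 1/d_o = 1/(0.09200) − 1/(0.0377) = -15.66, so d_i = -0.06387 m.
m = −d_i/d_o = +1.694.
|h_i| = |m|·h_o = 1.694 × 0.031 = 0.0525 m. The image is virtual, upright and enlarged, on the same side as the object.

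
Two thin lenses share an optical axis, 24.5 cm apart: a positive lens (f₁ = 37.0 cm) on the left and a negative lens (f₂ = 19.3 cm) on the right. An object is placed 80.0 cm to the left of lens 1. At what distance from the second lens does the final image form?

Lens 1: 1/d_i1 = 1/f₁ − 1/d_o1 = 1/(37.0) − 1/(80.0) = 0.01453, so d_i1 = 68.84 cm.
The intermediate image is 68.84 cm to the right of lens 1, which lies 44.34 cm to the right of lens 2 — a virtual object — so d_o2 = −44.34 cm.
Lens 2 is diverging, so f₂ = −19.3 cm.
Lens 2: 1/d_i2 = 1/f₂ − 1/d_o2 = 1/(-19.3) − 1/(-44.34) = -0.02926, so d_i2 = -34.2 cm.
The final image is virtual, 34.2 cm to the left of lens 2 (overall magnification ≈ 0.66).

34.2 cm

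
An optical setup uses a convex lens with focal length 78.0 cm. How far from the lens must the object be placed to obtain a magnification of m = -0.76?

m = −d_i/d_o ⇒ d_i = −m·d_o.
1/f = 1/d_o + 1/d_i = 1/d_o − 1/(m·d_o) = (1 − 1/m)/d_o, so d_o = f(1 − 1/m) = (78.00)(1 − 1/(-0.76)) = 181 cm.

181 cm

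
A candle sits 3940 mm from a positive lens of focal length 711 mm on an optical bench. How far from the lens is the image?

Lens equation: 1/v = 1/f − 1/u = 1/(711.0) − 1/(3940) = 0.001406 − 0.0002538 = 0.001153, so v = 868 mm.
The image is real, inverted and reduced, on the far side of the lens.

868 mm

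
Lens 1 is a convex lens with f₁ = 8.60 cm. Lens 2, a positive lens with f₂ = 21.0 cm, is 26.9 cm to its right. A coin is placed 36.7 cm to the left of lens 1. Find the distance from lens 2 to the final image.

Lens 1: 1/d_i1 = 1/f₁ − 1/d_o1 = 1/(8.60) − 1/(36.7) = 0.08903, so d_i1 = 11.23 cm.
The intermediate image is 11.23 cm to the right of lens 1, which is 26.9 − (11.23) = 15.67 cm to the left of lens 2, so d_o2 = +15.67 cm.
Lens 2: 1/d_i2 = 1/f₂ − 1/d_o2 = 1/(21.0) − 1/(15.67) = -0.01620, so d_i2 = -61.7 cm.
The final image is virtual, 61.7 cm to the left of lens 2 (overall magnification ≈ -1.2).

61.7 cm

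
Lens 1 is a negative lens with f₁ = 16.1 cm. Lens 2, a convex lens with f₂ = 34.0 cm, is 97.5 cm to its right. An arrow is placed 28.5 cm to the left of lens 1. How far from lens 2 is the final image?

49.7 cm

Lens 1 is diverging, so f₁ = −16.1 cm.
Lens 1: 1/d_i1 = 1/f₁ − 1/d_o1 = 1/(-16.1) − 1/(28.5) = -0.09720, so d_i1 = -10.29 cm.
The intermediate image is 10.29 cm to the left of lens 1 (virtual), which is 97.5 − (-10.29) = 107.8 cm to the left of lens 2, so d_o2 = +107.8 cm.
Lens 2: 1/d_i2 = 1/f₂ − 1/d_o2 = 1/(34.0) − 1/(107.8) = 0.02014, so d_i2 = 49.7 cm.
The final image is real, 49.7 cm to the right of lens 2 (overall magnification ≈ -0.17).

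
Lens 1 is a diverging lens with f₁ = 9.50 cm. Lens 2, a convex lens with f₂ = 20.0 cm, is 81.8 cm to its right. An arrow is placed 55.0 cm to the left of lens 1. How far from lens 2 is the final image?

Lens 1 is diverging, so f₁ = −9.50 cm.
Lens 1: 1/d_i1 = 1/f₁ − 1/d_o1 = 1/(-9.50) − 1/(55.0) = -0.1234, so d_i1 = -8.101 cm.
The intermediate image is 8.101 cm to the left of lens 1 (virtual), which is 81.8 − (-8.101) = 89.90 cm to the left of lens 2, so d_o2 = +89.90 cm.
Lens 2: 1/d_i2 = 1/f₂ − 1/d_o2 = 1/(20.0) − 1/(89.90) = 0.03888, so d_i2 = 25.7 cm.
The final image is real, 25.7 cm to the right of lens 2 (overall magnification ≈ -0.042).

25.7 cm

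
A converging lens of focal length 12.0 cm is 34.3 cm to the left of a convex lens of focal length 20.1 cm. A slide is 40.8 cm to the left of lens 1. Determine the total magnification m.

Lens 1: 1/d_i1 = 1/(12.0) − 1/(40.8) = 0.05882, so d_i1 = 17.00 cm; m₁ = −d_i1/d_o1 = -0.4167.
d_o2 = 34.3 − (17.00) = 17.30 cm.
Lens 2: 1/d_i2 = 1/(20.1) − 1/(17.30) = -0.008052, so d_i2 = -124.2 cm; m₂ = −d_i2/d_o2 = +7.179.
m = m₁·m₂ = (-0.4167)(+7.179) = -2.99.

m = -2.99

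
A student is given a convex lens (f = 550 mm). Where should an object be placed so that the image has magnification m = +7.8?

m = −d_i/d_o ⇒ d_i = −m·d_o.
1/f = 1/d_o + 1/d_i = 1/d_o − 1/(m·d_o) = (1 − 1/m)/d_o, so d_o = f(1 − 1/m) = (550.0)(1 − 1/(+7.8)) = 479 mm.

479 mm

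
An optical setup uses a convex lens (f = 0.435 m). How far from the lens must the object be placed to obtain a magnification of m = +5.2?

m = −d_i/d_o ⇒ d_i = −m·d_o.
1/f = 1/d_o + 1/d_i = 1/d_o − 1/(m·d_o) = (1 − 1/m)/d_o, so d_o = f(1 − 1/m) = (0.4350)(1 − 1/(+5.2)) = 0.351 m.

0.351 m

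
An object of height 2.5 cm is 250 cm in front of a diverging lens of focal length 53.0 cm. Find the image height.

For a diverging lens, f = -53.0 cm.
1/d_i = 1/f − 1/d_o = 1/(-53.00) − 1/(250) = -0.02287, so d_i = -43.73 cm.
m = −d_i/d_o = +0.1749.
|h_i| = |m|·h_o = 0.1749 × 2.5 = 0.437 cm. The image is virtual, upright and reduced, on the same side as the object.

0.437 cm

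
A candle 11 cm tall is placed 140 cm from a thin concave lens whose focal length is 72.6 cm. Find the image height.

3.76 cm

For a concave lens, f = -72.6 cm.
1/d_i = 1/f − 1/d_o = 1/(-72.60) − 1/(140) = -0.02092, so d_i = -47.81 cm.
m = −d_i/d_o = +0.3415.
|h_i| = |m|·h_o = 0.3415 × 11 = 3.76 cm. The image is virtual, upright and reduced, on the same side as the object.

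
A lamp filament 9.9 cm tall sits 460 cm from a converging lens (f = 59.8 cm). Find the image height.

1/d_i = 1/f − 1/d_o = 1/(59.80) − 1/(460) = 0.01455, so d_i = 68.74 cm.
m = −d_i/d_o = -0.1494.
|h_i| = |m|·h_o = 0.1494 × 9.9 = 1.48 cm. The image is real, inverted and reduced, on the far side of the lens.

1.48 cm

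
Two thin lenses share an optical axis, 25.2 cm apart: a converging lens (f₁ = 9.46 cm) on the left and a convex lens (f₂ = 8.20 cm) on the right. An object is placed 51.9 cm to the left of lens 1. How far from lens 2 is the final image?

20.6 cm

Lens 1: 1/d_i1 = 1/f₁ − 1/d_o1 = 1/(9.46) − 1/(51.9) = 0.08644, so d_i1 = 11.57 cm.
The intermediate image is 11.57 cm to the right of lens 1, which is 25.2 − (11.57) = 13.63 cm to the left of lens 2, so d_o2 = +13.63 cm.
Lens 2: 1/d_i2 = 1/f₂ − 1/d_o2 = 1/(8.20) − 1/(13.63) = 0.04858, so d_i2 = 20.6 cm.
The final image is real, 20.6 cm to the right of lens 2 (overall magnification ≈ 0.34).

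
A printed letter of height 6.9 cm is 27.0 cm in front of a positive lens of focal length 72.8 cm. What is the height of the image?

11.0 cm

1/d_i = 1/f − 1/d_o = 1/(72.80) − 1/(27.0) = -0.02330, so d_i = -42.92 cm.
m = −d_i/d_o = +1.590.
|h_i| = |m|·h_o = 1.590 × 6.9 = 11.0 cm. The image is virtual, upright and enlarged, on the same side as the object.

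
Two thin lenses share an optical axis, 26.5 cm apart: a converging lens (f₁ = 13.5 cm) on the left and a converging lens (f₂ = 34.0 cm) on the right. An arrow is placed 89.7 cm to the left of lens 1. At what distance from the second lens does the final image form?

Lens 1: 1/d_i1 = 1/f₁ − 1/d_o1 = 1/(13.5) − 1/(89.7) = 0.06293, so d_i1 = 15.89 cm.
The intermediate image is 15.89 cm to the right of lens 1, which is 26.5 − (15.89) = 10.61 cm to the left of lens 2, so d_o2 = +10.61 cm.
Lens 2: 1/d_i2 = 1/f₂ − 1/d_o2 = 1/(34.0) − 1/(10.61) = -0.06484, so d_i2 = -15.4 cm.
The final image is virtual, 15.4 cm to the left of lens 2 (overall magnification ≈ -0.26).

15.4 cm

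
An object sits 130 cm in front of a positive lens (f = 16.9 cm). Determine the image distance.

Thin-lens equation: 1/q = 1/f − 1/p = 1/(16.90) − 1/(130) = 0.05917 − 0.007692 = 0.05148, so q = 19.4 cm.
The image is real, inverted and reduced, on the far side of the lens.

19.4 cm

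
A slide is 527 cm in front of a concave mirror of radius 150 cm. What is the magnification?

m = -0.166

f = R/2 = 150/2 = 75.00 cm.
1/d_i = 1/f − 1/d_o = 1/(75.00) − 1/(527) = 0.01144, so d_i = 87.44 cm.
m = −d_i/d_o = −(87.44)/(527) = -0.166.
The image is real, inverted and reduced, in front of the mirror.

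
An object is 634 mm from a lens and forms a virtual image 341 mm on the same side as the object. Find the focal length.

Virtual image ⇒ d_i = −341 mm.
1/f = 1/d_o + 1/d_i = 1/(634) + 1/(-341) = -0.001355, so f = -738 mm.
Since f is negative, the lens is diverging.

f = -738 mm (diverging)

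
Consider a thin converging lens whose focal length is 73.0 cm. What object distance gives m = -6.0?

85.2 cm

m = −d_i/d_o ⇒ d_i = −m·d_o.
1/f = 1/d_o + 1/d_i = 1/d_o − 1/(m·d_o) = (1 − 1/m)/d_o, so d_o = f(1 − 1/m) = (73.00)(1 − 1/(-6.0)) = 85.2 cm.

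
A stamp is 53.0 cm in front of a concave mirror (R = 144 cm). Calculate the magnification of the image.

f = R/2 = 144/2 = 72.00 cm.
1/d_i = 1/f − 1/d_o = 1/(72.00) − 1/(53.0) = -0.004979, so d_i = -200.8 cm.
m = −d_i/d_o = −(-200.8)/(53.0) = +3.79.
The image is virtual, upright and enlarged, behind the mirror.

m = +3.79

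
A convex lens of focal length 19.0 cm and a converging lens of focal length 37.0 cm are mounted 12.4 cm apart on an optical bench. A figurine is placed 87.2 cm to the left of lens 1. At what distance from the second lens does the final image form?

9.00 cm

Lens 1: 1/d_i1 = 1/f₁ − 1/d_o1 = 1/(19.0) − 1/(87.2) = 0.04116, so d_i1 = 24.29 cm.
The intermediate image is 24.29 cm to the right of lens 1, which lies 11.89 cm to the right of lens 2 — a virtual object — so d_o2 = −11.89 cm.
Lens 2: 1/d_i2 = 1/f₂ − 1/d_o2 = 1/(37.0) − 1/(-11.89) = 0.1111, so d_i2 = 9.00 cm.
The final image is real, 9.00 cm to the right of lens 2 (overall magnification ≈ -0.21).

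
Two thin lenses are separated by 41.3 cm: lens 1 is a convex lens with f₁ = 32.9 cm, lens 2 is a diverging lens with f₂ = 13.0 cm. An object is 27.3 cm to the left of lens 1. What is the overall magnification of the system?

m = +0.356

Lens 1: 1/d_i1 = 1/(32.9) − 1/(27.3) = -0.006235, so d_i1 = -160.4 cm; m₁ = −d_i1/d_o1 = +5.875.
d_o2 = 41.3 − (-160.4) = 201.7 cm.
f₂ = −13.0 cm (diverging).
Lens 2: 1/d_i2 = 1/(-13.0) − 1/(201.7) = -0.08188, so d_i2 = -12.21 cm; m₂ = −d_i2/d_o2 = +0.06055.
m = m₁·m₂ = (+5.875)(+0.06055) = +0.356.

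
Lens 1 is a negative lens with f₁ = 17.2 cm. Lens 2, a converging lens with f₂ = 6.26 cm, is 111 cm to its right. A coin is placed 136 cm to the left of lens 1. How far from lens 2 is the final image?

Lens 1 is diverging, so f₁ = −17.2 cm.
Lens 1: 1/d_i1 = 1/f₁ − 1/d_o1 = 1/(-17.2) − 1/(136) = -0.06549, so d_i1 = -15.27 cm.
The intermediate image is 15.27 cm to the left of lens 1 (virtual), which is 111 − (-15.27) = 126.3 cm to the left of lens 2, so d_o2 = +126.3 cm.
Lens 2: 1/d_i2 = 1/f₂ − 1/d_o2 = 1/(6.26) − 1/(126.3) = 0.1518, so d_i2 = 6.59 cm.
The final image is real, 6.59 cm to the right of lens 2 (overall magnification ≈ -0.0059).

6.59 cm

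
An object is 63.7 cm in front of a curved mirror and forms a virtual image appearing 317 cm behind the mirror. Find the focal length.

Virtual image ⇒ d_i = −317 cm.
1/f = 1/d_o + 1/d_i = 1/(63.7) + 1/(-317) = 0.01254, so f = 79.7 cm.
Since f is positive, the curved mirror is concave.

f = 79.7 cm (concave)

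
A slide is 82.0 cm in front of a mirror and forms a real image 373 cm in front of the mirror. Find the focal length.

Real image ⇒ d_i = +373 cm.
1/f = 1/d_o + 1/d_i = 1/(82.0) + 1/(373) = 0.01488, so f = 67.2 cm.
Since f is positive, the mirror is concave.

f = 67.2 cm (concave)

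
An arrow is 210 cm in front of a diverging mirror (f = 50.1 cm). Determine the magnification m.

m = +0.193

For a diverging mirror, f = -50.1 cm.
1/d_i = 1/f − 1/d_o = 1/(-50.10) − 1/(210) = -0.02472, so d_i = -40.45 cm.
m = −d_i/d_o = −(-40.45)/(210) = +0.193.
The image is virtual, upright and reduced, behind the mirror.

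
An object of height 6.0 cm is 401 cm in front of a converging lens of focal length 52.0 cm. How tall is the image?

1/d_i = 1/f − 1/d_o = 1/(52.00) − 1/(401) = 0.01674, so d_i = 59.75 cm.
m = −d_i/d_o = -0.1490.
|h_i| = |m|·h_o = 0.1490 × 6.0 = 0.894 cm. The image is real, inverted and reduced, on the far side of the lens.

0.894 cm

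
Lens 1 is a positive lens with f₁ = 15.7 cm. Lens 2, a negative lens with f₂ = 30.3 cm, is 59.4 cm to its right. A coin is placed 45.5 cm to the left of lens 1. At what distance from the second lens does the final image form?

16.3 cm

Lens 1: 1/d_i1 = 1/f₁ − 1/d_o1 = 1/(15.7) − 1/(45.5) = 0.04172, so d_i1 = 23.97 cm.
The intermediate image is 23.97 cm to the right of lens 1, which is 59.4 − (23.97) = 35.43 cm to the left of lens 2, so d_o2 = +35.43 cm.
Lens 2 is diverging, so f₂ = −30.3 cm.
Lens 2: 1/d_i2 = 1/f₂ − 1/d_o2 = 1/(-30.3) − 1/(35.43) = -0.06123, so d_i2 = -16.3 cm.
The final image is virtual, 16.3 cm to the left of lens 2 (overall magnification ≈ -0.24).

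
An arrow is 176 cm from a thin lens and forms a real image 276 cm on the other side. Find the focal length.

f = 107 cm (converging)

Real image ⇒ d_i = +276 cm.
1/f = 1/d_o + 1/d_i = 1/(176) + 1/(276) = 0.009305, so f = 107 cm.
Since f is positive, the thin lens is converging.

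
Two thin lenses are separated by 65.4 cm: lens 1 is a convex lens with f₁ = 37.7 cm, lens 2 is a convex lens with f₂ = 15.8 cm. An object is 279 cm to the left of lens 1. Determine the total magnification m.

Lens 1: 1/d_i1 = 1/(37.7) − 1/(279) = 0.02294, so d_i1 = 43.59 cm; m₁ = −d_i1/d_o1 = -0.1562.
d_o2 = 65.4 − (43.59) = 21.81 cm.
Lens 2: 1/d_i2 = 1/(15.8) − 1/(21.81) = 0.01744, so d_i2 = 57.34 cm; m₂ = −d_i2/d_o2 = -2.629.
m = m₁·m₂ = (-0.1562)(-2.629) = +0.411.

m = +0.411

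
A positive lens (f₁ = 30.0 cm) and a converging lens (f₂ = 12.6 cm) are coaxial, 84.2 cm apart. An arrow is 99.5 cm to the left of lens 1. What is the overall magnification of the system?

Lens 1: 1/d_i1 = 1/(30.0) − 1/(99.5) = 0.02328, so d_i1 = 42.95 cm; m₁ = −d_i1/d_o1 = -0.4317.
d_o2 = 84.2 − (42.95) = 41.25 cm.
Lens 2: 1/d_i2 = 1/(12.6) − 1/(41.25) = 0.05512, so d_i2 = 18.14 cm; m₂ = −d_i2/d_o2 = -0.4398.
m = m₁·m₂ = (-0.4317)(-0.4398) = +0.190.

m = +0.190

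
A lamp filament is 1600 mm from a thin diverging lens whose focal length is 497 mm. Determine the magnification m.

m = +0.237

For a diverging lens, f = -497 mm.
1/d_i = 1/f − 1/d_o = 1/(-497.0) − 1/(1600) = -0.002637, so d_i = -379.2 mm.
m = −d_i/d_o = −(-379.2)/(1600) = +0.237.
The image is virtual, upright and reduced, on the same side as the object.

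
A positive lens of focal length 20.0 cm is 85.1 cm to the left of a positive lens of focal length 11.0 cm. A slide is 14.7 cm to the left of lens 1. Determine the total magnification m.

Lens 1: 1/d_i1 = 1/(20.0) − 1/(14.7) = -0.01803, so d_i1 = -55.47 cm; m₁ = −d_i1/d_o1 = +3.773.
d_o2 = 85.1 − (-55.47) = 140.6 cm.
Lens 2: 1/d_i2 = 1/(11.0) − 1/(140.6) = 0.08380, so d_i2 = 11.93 cm; m₂ = −d_i2/d_o2 = -0.08488.
m = m₁·m₂ = (+3.773)(-0.08488) = -0.320.

m = -0.320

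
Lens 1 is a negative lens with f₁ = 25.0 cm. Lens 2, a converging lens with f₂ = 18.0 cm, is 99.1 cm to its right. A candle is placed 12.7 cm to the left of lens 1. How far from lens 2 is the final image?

21.6 cm

Lens 1 is diverging, so f₁ = −25.0 cm.
Lens 1: 1/d_i1 = 1/f₁ − 1/d_o1 = 1/(-25.0) − 1/(12.7) = -0.1187, so d_i1 = -8.422 cm.
The intermediate image is 8.422 cm to the left of lens 1 (virtual), which is 99.1 − (-8.422) = 107.5 cm to the left of lens 2, so d_o2 = +107.5 cm.
Lens 2: 1/d_i2 = 1/f₂ − 1/d_o2 = 1/(18.0) − 1/(107.5) = 0.04625, so d_i2 = 21.6 cm.
The final image is real, 21.6 cm to the right of lens 2 (overall magnification ≈ -0.13).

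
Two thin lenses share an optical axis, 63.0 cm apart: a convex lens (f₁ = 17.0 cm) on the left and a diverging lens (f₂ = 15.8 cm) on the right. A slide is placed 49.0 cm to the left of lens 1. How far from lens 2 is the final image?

Lens 1: 1/d_i1 = 1/f₁ − 1/d_o1 = 1/(17.0) − 1/(49.0) = 0.03842, so d_i1 = 26.03 cm.
The intermediate image is 26.03 cm to the right of lens 1, which is 63.0 − (26.03) = 36.97 cm to the left of lens 2, so d_o2 = +36.97 cm.
Lens 2 is diverging, so f₂ = −15.8 cm.
Lens 2: 1/d_i2 = 1/f₂ − 1/d_o2 = 1/(-15.8) − 1/(36.97) = -0.09034, so d_i2 = -11.1 cm.
The final image is virtual, 11.1 cm to the left of lens 2 (overall magnification ≈ -0.16).

11.1 cm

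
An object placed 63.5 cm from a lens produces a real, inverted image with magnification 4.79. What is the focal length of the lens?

m = −d_i/d_o ⇒ d_i = −m·d_o = −(-4.79)·(63.5) = 304.2 cm.
1/f = 1/d_o + 1/d_i = 1/(63.5) + 1/(304.2) = 0.01904, so f = 52.5 cm.
Since f is positive, the lens is converging.

f = 52.5 cm (converging)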